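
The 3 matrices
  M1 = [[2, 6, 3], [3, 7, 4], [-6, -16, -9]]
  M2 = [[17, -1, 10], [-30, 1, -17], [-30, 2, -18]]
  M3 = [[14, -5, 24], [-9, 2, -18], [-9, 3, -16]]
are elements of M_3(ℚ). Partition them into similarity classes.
Characteristic polynomials: χ_{M1} = (x - 2)(x + 1)^2, χ_{M2} = (x - 2)(x + 1)^2, χ_{M3} = (x - 2)(x + 1)^2.

{M1, M2, M3}: invariant factors (x - 2)(x + 1)^2.

Matrices are similar if and only if their invariant-factor lists agree; the partition into similarity classes is {M1, M2, M3}.

1 class: {M1, M2, M3}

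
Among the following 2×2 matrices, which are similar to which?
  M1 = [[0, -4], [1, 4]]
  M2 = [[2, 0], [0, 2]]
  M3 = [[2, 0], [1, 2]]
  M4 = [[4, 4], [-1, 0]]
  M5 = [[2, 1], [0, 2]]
2 classes: {M1, M3, M4, M5}, {M2}

Characteristic polynomials: χ_{M1} = (x - 2)^2, χ_{M2} = (x - 2)^2, χ_{M3} = (x - 2)^2, χ_{M4} = (x - 2)^2, χ_{M5} = (x - 2)^2.

{M1, M3, M4, M5}: invariant factors (x - 2)^2.

{M2}: invariant factors x - 2, x - 2.

Matrices are similar if and only if their invariant-factor lists agree; the partition into similarity classes is {M1, M3, M4, M5}, {M2}.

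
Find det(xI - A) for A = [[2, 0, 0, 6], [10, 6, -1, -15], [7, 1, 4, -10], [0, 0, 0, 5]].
χ_A(x) = (x - 5)^3(x - 2)

xI - A = [[x - 2, 0, 0, -6], [-10, x - 6, 1, 15], [-7, -1, x - 4, 10], [0, 0, 0, x - 5]].

Expanding det(xI - A) along the first row:
det(xI - A) = + (x - 2)·det([[x - 6, 1, 15], [-1, x - 4, 10], [0, 0, x - 5]]) - (0)·det([[-10, 1, 15], [-7, x - 4, 10], [0, 0, x - 5]]) + (0)·det([[-10, x - 6, 15], [-7, -1, 10], [0, 0, x - 5]]) - (-6)·det([[-10, x - 6, 1], [-7, -1, x - 4], [0, 0, 0]]).

Evaluating gives χ_A(x) = x^4 - 17x^3 + 105x^2 - 275x + 250 = (x - 5)^3(x - 2).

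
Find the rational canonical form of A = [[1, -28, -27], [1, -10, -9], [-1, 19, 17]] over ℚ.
R = [[0, 0, -18], [1, 0, -9], [0, 1, 8]]

The invariant factors of A (the non-unit diagonal entries of the Smith normal form of xI - A over ℚ[x]) are (x - 6)(x - 3)(x + 1), each dividing the next. The characteristic polynomial is their product, (x - 6)(x - 3)(x + 1).

The rational canonical form is the block-diagonal matrix of companion matrices C(f_i):
R = [[0, 0, -18], [1, 0, -9], [0, 1, 8]].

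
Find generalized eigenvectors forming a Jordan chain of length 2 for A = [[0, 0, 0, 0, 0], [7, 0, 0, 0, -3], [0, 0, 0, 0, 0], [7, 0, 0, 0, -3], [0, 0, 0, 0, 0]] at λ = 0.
v_1 = [[1, 0, 0, 1, 2]]^T, v_2 = [[0, 1, 0, 1, 0]]^T

We seek v_1 ∈ ker(A^2) \ ker(A), then set v_{i+1} = A v_i.

One such chain is v_1 = [[1, 0, 0, 1, 2]]^T, v_2 = [[0, 1, 0, 1, 0]]^T. Check: A v_2 = [[0, 0, 0, 0, 0]]^T = 0.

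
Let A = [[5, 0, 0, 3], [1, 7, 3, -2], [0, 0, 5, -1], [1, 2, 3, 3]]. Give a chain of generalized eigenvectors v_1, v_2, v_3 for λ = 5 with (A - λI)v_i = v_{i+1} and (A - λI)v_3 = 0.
v_1 = [[-2, 0, 1, 0]]^T, v_2 = [[0, 1, 0, 1]]^T, v_3 = [[3, 0, -1, 0]]^T

We seek v_1 ∈ ker((A - 5I)^3) \ ker((A - 5I)^2), then set v_{i+1} = (A - 5I) v_i.

One such chain is v_1 = [[-2, 0, 1, 0]]^T, v_2 = [[0, 1, 0, 1]]^T, v_3 = [[3, 0, -1, 0]]^T. Check: (A - 5I) v_3 = [[0, 0, 0, 0]]^T = 0.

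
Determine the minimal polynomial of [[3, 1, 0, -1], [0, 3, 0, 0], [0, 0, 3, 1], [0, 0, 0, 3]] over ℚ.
m_A(x) = (x - 3)^2

The characteristic polynomial factors as (x - 3)^4. The minimal polynomial is ∏(x - λ)^{k_λ} where k_λ is the size of the largest Jordan block at λ.

For λ = 3: rank(A - 3I) = 2, and the largest Jordan block has size 2 (the smallest k with rank((A - 3I)^k) = rank((A - 3I)^(k+1))).

So m_A(x) = (x - 3)^2.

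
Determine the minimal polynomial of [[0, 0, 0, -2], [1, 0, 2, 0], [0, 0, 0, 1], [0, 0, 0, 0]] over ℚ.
The characteristic polynomial factors as x^4. The minimal polynomial is ∏(x - λ)^{k_λ} where k_λ is the size of the largest Jordan block at λ.

For λ = 0: rank(A) = 2, and the largest Jordan block has size 2 (the smallest k with rank(A^k) = rank(A^(k+1))).

So m_A(x) = x^2.

m_A(x) = x^2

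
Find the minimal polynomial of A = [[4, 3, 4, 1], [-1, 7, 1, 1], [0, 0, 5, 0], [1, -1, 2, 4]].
The characteristic polynomial factors as (x - 5)^4. The minimal polynomial is ∏(x - λ)^{k_λ} where k_λ is the size of the largest Jordan block at λ.

For λ = 5: rank(A - 5I) = 2, and the largest Jordan block has size 3 (the smallest k with rank((A - 5I)^k) = rank((A - 5I)^(k+1))).

So m_A(x) = (x - 5)^3.

m_A(x) = (x - 5)^3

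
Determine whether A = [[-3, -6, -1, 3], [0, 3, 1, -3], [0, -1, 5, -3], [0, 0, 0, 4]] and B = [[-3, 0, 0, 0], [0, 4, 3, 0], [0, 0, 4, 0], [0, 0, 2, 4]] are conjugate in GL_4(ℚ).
Yes.

Two matrices over a field are similar if and only if they have the same invariant factors.

Both A and B have characteristic polynomial (x - 4)^3(x + 3) and minimal polynomial (x - 4)^2(x + 3). Computing further, both have invariant factors x - 4, (x - 4)^2(x + 3). Hence A and B are similar.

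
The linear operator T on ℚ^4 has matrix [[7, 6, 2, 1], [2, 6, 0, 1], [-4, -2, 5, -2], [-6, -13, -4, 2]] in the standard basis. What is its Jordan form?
J = [[5, 1, 0, 0], [0, 5, 1, 0], [0, 0, 5, 0], [0, 0, 0, 5]]

The characteristic polynomial is det(xI - A) = (x - 5)^4, so the eigenvalues are 5 (algebraic multiplicity 4).

For λ = 5: rank(A - 5I) = 2, rank((A - 5I)^2) = 1, rank((A - 5I)^3) = 0. The eigenspace has dimension 4 - 2 = 2, so there are 2 Jordan blocks; the rank sequence gives block sizes [3, 1].

Assembling the blocks gives the Jordan form J above.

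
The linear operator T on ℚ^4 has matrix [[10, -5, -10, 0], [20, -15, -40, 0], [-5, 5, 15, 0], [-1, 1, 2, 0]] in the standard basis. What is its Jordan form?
J = [[0, 1, 0, 0], [0, 0, 0, 0], [0, 0, 5, 0], [0, 0, 0, 5]]

The characteristic polynomial is det(xI - A) = x^2(x - 5)^2, so the eigenvalues are 0 (algebraic multiplicity 2), 5 (algebraic multiplicity 2).

For λ = 0: rank(A) = 3, rank(A^2) = 2. The eigenspace has dimension 4 - 3 = 1, so there is 1 Jordan block; the rank sequence gives block sizes [2].

For λ = 5: rank(A - 5I) = 2. The eigenspace has dimension 4 - 2 = 2, so there are 2 Jordan blocks; the rank sequence gives block sizes [1, 1].

Assembling the blocks gives the Jordan form J above.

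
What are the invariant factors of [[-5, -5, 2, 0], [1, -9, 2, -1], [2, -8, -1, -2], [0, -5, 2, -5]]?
x + 5, (x + 5)^3

The Jordan structure of A has elementary divisors (x + 5)^3, (x + 5). Arranging the block sizes at each eigenvalue in decreasing order and taking row products gives the invariant factors.

Invariant factors (smallest first, each dividing the next): x + 5, (x + 5)^3.

Check: the last factor (x + 5)^3 is the minimal polynomial, and the product (x + 5)^4 is the characteristic polynomial.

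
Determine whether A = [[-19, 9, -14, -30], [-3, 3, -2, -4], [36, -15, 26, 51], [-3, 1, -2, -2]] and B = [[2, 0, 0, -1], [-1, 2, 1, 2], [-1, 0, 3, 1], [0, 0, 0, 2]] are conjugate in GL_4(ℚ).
No.

trace(A) = 8 but trace(B) = 9. The trace is a similarity invariant, so A and B are not similar.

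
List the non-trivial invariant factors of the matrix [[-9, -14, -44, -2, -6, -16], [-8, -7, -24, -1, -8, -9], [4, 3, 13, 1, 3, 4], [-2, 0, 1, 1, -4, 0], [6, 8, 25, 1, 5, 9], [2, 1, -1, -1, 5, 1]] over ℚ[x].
The Jordan structure of A has elementary divisors (x + 1), (x - 1)^3, (x - 1)^2. Arranging the block sizes at each eigenvalue in decreasing order and taking row products gives the invariant factors.

Invariant factors (smallest first, each dividing the next): (x - 1)^2, (x - 1)^3(x + 1).

Check: the last factor (x - 1)^3(x + 1) is the minimal polynomial, and the product (x - 1)^5(x + 1) is the characteristic polynomial.

(x - 1)^2, (x - 1)^3(x + 1)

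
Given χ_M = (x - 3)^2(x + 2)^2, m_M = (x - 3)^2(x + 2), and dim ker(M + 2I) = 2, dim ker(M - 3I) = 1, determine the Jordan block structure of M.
λ = -2: algebraic multiplicity 2 (exponent in χ_M), largest block size 1 (exponent in m_M), 2 blocks (geometric multiplicity). These force block sizes [1, 1].
λ = 3: algebraic multiplicity 2 (exponent in χ_M), largest block size 2 (exponent in m_M), 1 block (geometric multiplicity). This forces block sizes [2].

Jordan blocks: (-2, 1), (-2, 1), (3, 2)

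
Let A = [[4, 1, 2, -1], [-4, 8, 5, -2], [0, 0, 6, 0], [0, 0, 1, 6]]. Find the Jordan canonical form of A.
The characteristic polynomial is det(xI - A) = (x - 6)^4, so the eigenvalues are 6 (algebraic multiplicity 4).

For λ = 6: rank(A - 6I) = 2, rank((A - 6I)^2) = 0. The eigenspace has dimension 4 - 2 = 2, so there are 2 Jordan blocks; the rank sequence gives block sizes [2, 2].

Assembling the blocks gives the Jordan form J above.

J = [[6, 1, 0, 0], [0, 6, 0, 0], [0, 0, 6, 1], [0, 0, 0, 6]]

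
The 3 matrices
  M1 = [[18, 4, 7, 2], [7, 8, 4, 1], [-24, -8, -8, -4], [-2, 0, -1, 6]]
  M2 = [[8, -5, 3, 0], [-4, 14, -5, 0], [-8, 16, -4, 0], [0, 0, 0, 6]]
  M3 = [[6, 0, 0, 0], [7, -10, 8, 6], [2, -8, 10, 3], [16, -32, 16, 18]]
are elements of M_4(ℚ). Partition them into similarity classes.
Characteristic polynomials: χ_{M1} = (x - 6)^4, χ_{M2} = (x - 6)^4, χ_{M3} = (x - 6)^4.

{M1, M3}: invariant factors (x - 6)^2, (x - 6)^2.

{M2}: invariant factors x - 6, (x - 6)^3.

Matrices are similar if and only if their invariant-factor lists agree; the partition into similarity classes is {M1, M3}, {M2}.

2 classes: {M1, M3}, {M2}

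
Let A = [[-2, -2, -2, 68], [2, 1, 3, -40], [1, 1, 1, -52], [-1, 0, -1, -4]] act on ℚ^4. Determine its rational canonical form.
The invariant factors of A (the non-unit diagonal entries of the Smith normal form of xI - A over ℚ[x]) are (x^2 + 2x + 6)^2, each dividing the next. The characteristic polynomial is their product, (x^2 + 2x + 6)^2.

The rational canonical form is the block-diagonal matrix of companion matrices C(f_i):
R = [[0, 0, 0, -36], [1, 0, 0, -24], [0, 1, 0, -16], [0, 0, 1, -4]].

Note the characteristic polynomial does not split into linear factors over ℚ, so A has no Jordan form over ℚ; the rational canonical form exists over any field.

R = [[0, 0, 0, -36], [1, 0, 0, -24], [0, 1, 0, -16], [0, 0, 1, -4]]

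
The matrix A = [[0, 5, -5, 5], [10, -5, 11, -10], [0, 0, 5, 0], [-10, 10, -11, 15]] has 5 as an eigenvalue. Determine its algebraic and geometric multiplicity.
algebraic multiplicity 3, geometric multiplicity 2

The characteristic polynomial is x(x - 5)^3, so the factor x - 5 appears with exponent 3: the algebraic multiplicity is 3.

rank(A - 5I) = 2, so the eigenspace has dimension 4 - 2 = 2: the geometric multiplicity is 2.

Since 2 < 3, A is not diagonalizable.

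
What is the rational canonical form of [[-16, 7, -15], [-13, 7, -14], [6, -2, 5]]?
The invariant factors of A (the non-unit diagonal entries of the Smith normal form of xI - A over ℚ[x]) are (x + 5)(x^2 - x + 1), each dividing the next. The characteristic polynomial is their product, (x + 5)(x^2 - x + 1).

The rational canonical form is the block-diagonal matrix of companion matrices C(f_i):
R = [[0, 0, -5], [1, 0, 4], [0, 1, -4]].

Note the characteristic polynomial does not split into linear factors over ℚ, so A has no Jordan form over ℚ; the rational canonical form exists over any field.

R = [[0, 0, -5], [1, 0, 4], [0, 1, -4]]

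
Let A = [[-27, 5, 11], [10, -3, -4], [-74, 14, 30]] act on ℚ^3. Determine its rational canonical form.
R = [[0, 0, -4], [1, 0, -1], [0, 1, 0]]

The invariant factors of A (the non-unit diagonal entries of the Smith normal form of xI - A over ℚ[x]) are x^3 + x + 4, each dividing the next. The characteristic polynomial is their product, x^3 + x + 4.

The rational canonical form is the block-diagonal matrix of companion matrices C(f_i):
R = [[0, 0, -4], [1, 0, -1], [0, 1, 0]].

Note the characteristic polynomial does not split into linear factors over ℚ, so A has no Jordan form over ℚ; the rational canonical form exists over any field.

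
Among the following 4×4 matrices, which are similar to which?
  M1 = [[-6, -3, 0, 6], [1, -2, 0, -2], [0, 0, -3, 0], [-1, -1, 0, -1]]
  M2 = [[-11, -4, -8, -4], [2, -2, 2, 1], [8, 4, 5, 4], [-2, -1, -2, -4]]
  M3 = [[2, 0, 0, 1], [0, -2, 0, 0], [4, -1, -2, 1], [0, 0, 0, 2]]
Characteristic polynomials: χ_{M1} = (x + 3)^4, χ_{M2} = (x + 3)^4, χ_{M3} = (x - 2)^2(x + 2)^2.

{M1, M2}: invariant factors x + 3, x + 3, (x + 3)^2.

{M3}: invariant factors (x - 2)^2(x + 2)^2.

Matrices are similar if and only if their invariant-factor lists agree; the partition into similarity classes is {M1, M2}, {M3}.

2 classes: {M1, M2}, {M3}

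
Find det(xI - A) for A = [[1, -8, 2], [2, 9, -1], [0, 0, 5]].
χ_A(x) = (x - 5)^3

xI - A = [[x - 1, 8, -2], [-2, x - 9, 1], [0, 0, x - 5]].

Expanding det(xI - A) along the first row:
det(xI - A) = + (x - 1)·det([[x - 9, 1], [0, x - 5]]) - (8)·det([[-2, 1], [0, x - 5]]) + (-2)·det([[-2, x - 9], [0, 0]]).

Evaluating gives χ_A(x) = x^3 - 15x^2 + 75x - 125 = (x - 5)^3.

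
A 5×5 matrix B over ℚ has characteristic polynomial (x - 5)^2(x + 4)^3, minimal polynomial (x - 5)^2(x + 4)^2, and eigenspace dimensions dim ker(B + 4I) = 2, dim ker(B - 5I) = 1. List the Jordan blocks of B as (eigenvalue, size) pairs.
λ = -4: algebraic multiplicity 3 (exponent in χ_B), largest block size 2 (exponent in m_B), 2 blocks (geometric multiplicity). These force block sizes [2, 1].
λ = 5: algebraic multiplicity 2 (exponent in χ_B), largest block size 2 (exponent in m_B), 1 block (geometric multiplicity). This forces block sizes [2].

Jordan blocks: (-4, 2), (-4, 1), (5, 2)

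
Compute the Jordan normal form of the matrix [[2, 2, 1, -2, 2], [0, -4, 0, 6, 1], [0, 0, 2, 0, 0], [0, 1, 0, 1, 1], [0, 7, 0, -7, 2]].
J = [[-5, 0, 0, 0, 0], [0, 2, 1, 0, 0], [0, 0, 2, 0, 0], [0, 0, 0, 2, 1], [0, 0, 0, 0, 2]]

The characteristic polynomial is det(xI - A) = (x - 2)^4(x + 5), so the eigenvalues are -5 (algebraic multiplicity 1), 2 (algebraic multiplicity 4).

For λ = -5: algebraic multiplicity 1 gives one 1×1 block.

For λ = 2: rank(A - 2I) = 3, rank((A - 2I)^2) = 1. The eigenspace has dimension 5 - 3 = 2, so there are 2 Jordan blocks; the rank sequence gives block sizes [2, 2].

Assembling the blocks gives the Jordan form J above.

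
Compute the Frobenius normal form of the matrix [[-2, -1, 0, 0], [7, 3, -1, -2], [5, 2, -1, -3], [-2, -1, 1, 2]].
The invariant factors of A (the non-unit diagonal entries of the Smith normal form of xI - A over ℚ[x]) are (x^2 - x + 1)^2, each dividing the next. The characteristic polynomial is their product, (x^2 - x + 1)^2.

The rational canonical form is the block-diagonal matrix of companion matrices C(f_i):
R = [[0, 0, 0, -1], [1, 0, 0, 2], [0, 1, 0, -3], [0, 0, 1, 2]].

Note the characteristic polynomial does not split into linear factors over ℚ, so A has no Jordan form over ℚ; the rational canonical form exists over any field.

R = [[0, 0, 0, -1], [1, 0, 0, 2], [0, 1, 0, -3], [0, 0, 1, 2]]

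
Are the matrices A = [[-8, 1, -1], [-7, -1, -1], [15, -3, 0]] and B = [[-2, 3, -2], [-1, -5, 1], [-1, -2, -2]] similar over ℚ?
Two matrices over a field are similar if and only if they have the same invariant factors.

Both A and B have characteristic polynomial (x + 3)^3 and minimal polynomial (x + 3)^3. Computing further, both have invariant factors (x + 3)^3. Hence A and B are similar.

Yes.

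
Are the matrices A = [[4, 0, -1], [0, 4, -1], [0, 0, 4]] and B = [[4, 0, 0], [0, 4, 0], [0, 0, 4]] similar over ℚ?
Both have characteristic polynomial (x - 4)^3, but the minimal polynomial of A is (x - 4)^2 while the minimal polynomial of B is x - 4. The minimal polynomial is a similarity invariant, so A and B are not similar.

No.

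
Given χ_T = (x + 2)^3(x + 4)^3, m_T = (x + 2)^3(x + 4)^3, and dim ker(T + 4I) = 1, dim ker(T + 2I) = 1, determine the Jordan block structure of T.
λ = -4: algebraic multiplicity 3 (exponent in χ_T), largest block size 3 (exponent in m_T), 1 block (geometric multiplicity). This forces block sizes [3].
λ = -2: algebraic multiplicity 3 (exponent in χ_T), largest block size 3 (exponent in m_T), 1 block (geometric multiplicity). This forces block sizes [3].

Jordan blocks: (-4, 3), (-2, 3)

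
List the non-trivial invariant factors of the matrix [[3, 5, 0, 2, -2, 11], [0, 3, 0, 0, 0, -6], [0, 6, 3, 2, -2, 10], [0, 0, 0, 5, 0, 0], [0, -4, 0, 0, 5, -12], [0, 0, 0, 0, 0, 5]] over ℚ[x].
The Jordan structure of A has elementary divisors (x - 3)^2, (x - 3), (x - 5), (x - 5), (x - 5). Arranging the block sizes at each eigenvalue in decreasing order and taking row products gives the invariant factors.

Invariant factors (smallest first, each dividing the next): x - 5, (x - 5)(x - 3), (x - 5)(x - 3)^2.

Check: the last factor (x - 5)(x - 3)^2 is the minimal polynomial, and the product (x - 5)^3(x - 3)^3 is the characteristic polynomial.

x - 5, (x - 5)(x - 3), (x - 5)(x - 3)^2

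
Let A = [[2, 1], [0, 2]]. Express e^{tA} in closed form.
A has Jordan form J = [[2, 1], [0, 2]] with A = PJP^{-1}, so e^{tA} = P e^{tJ} P^{-1}.

For a Jordan block J_k(λ), e^{tJ_k(λ)} = e^{λt} · (I + tN + t^2 N^2/2! + ... + t^{k-1} N^{k-1}/(k-1)!) where N is the nilpotent superdiagonal part.

Assembling the blocks and conjugating back gives the entries of e^{tA} as shown above.

e^{tA} = [[e^{2*t}, t*e^{2*t}], [0, e^{2*t}]]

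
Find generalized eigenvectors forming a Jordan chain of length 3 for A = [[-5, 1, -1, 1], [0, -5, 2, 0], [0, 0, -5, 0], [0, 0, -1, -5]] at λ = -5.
We seek v_1 ∈ ker((A + 5I)^3) \ ker((A + 5I)^2), then set v_{i+1} = (A + 5I) v_i.

One such chain is v_1 = [[0, 1, 1, 0]]^T, v_2 = [[0, 2, 0, -1]]^T, v_3 = [[1, 0, 0, 0]]^T. Check: (A + 5I) v_3 = [[0, 0, 0, 0]]^T = 0.

v_1 = [[0, 1, 1, 0]]^T, v_2 = [[0, 2, 0, -1]]^T, v_3 = [[1, 0, 0, 0]]^T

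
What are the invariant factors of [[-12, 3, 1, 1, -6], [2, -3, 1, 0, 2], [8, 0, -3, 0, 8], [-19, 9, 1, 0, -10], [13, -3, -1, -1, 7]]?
The Jordan structure of A has elementary divisors (x + 3)^3, (x + 3), (x - 1). Arranging the block sizes at each eigenvalue in decreasing order and taking row products gives the invariant factors.

Invariant factors (smallest first, each dividing the next): x + 3, (x - 1)(x + 3)^3.

Check: the last factor (x - 1)(x + 3)^3 is the minimal polynomial, and the product (x - 1)(x + 3)^4 is the characteristic polynomial.

x + 3, (x - 1)(x + 3)^3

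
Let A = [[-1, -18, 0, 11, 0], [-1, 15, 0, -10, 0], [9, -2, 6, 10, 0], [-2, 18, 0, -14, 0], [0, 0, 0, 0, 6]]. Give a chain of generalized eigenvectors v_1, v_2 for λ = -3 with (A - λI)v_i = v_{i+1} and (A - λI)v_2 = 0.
v_1 = [[-1, 1, -1, 2, 0]]^T, v_2 = [[2, -1, 0, -2, 0]]^T

We seek v_1 ∈ ker((A + 3I)^2) \ ker(A + 3I), then set v_{i+1} = (A + 3I) v_i.

One such chain is v_1 = [[-1, 1, -1, 2, 0]]^T, v_2 = [[2, -1, 0, -2, 0]]^T. Check: (A + 3I) v_2 = [[0, 0, 0, 0, 0]]^T = 0.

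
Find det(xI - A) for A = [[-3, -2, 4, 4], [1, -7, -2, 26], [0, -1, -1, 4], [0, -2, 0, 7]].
xI - A = [[x + 3, 2, -4, -4], [-1, x + 7, 2, -26], [0, 1, x + 1, -4], [0, 2, 0, x - 7]].

Expanding det(xI - A) along the first row:
det(xI - A) = + (x + 3)·det([[x + 7, 2, -26], [1, x + 1, -4], [2, 0, x - 7]]) - (2)·det([[-1, 2, -26], [0, x + 1, -4], [0, 0, x - 7]]) + (-4)·det([[-1, x + 7, -26], [0, 1, -4], [0, 2, x - 7]]) - (-4)·det([[-1, x + 7, 2], [0, 1, x + 1], [0, 2, 0]]).

Evaluating gives χ_A(x) = x^4 + 4x^3 + 6x^2 + 4x + 1 = (x + 1)^4.

χ_A(x) = (x + 1)^4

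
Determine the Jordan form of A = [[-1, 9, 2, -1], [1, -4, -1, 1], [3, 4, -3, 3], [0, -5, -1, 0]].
J = [[-4, 1, 0, 0], [0, -4, 0, 0], [0, 0, 0, 1], [0, 0, 0, 0]]

The characteristic polynomial is det(xI - A) = x^2(x + 4)^2, so the eigenvalues are -4 (algebraic multiplicity 2), 0 (algebraic multiplicity 2).

For λ = -4: rank(A + 4I) = 3, rank((A + 4I)^2) = 2. The eigenspace has dimension 4 - 3 = 1, so there is 1 Jordan block; the rank sequence gives block sizes [2].

For λ = 0: rank(A) = 3, rank(A^2) = 2. The eigenspace has dimension 4 - 3 = 1, so there is 1 Jordan block; the rank sequence gives block sizes [2].

Assembling the blocks gives the Jordan form J above.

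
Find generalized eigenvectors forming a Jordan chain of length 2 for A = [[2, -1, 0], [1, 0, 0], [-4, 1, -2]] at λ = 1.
We seek v_1 ∈ ker((A - I)^2) \ ker(A - I), then set v_{i+1} = (A - I) v_i.

One such chain is v_1 = [[1, 2, -1]]^T, v_2 = [[-1, -1, 1]]^T. Check: (A - I) v_2 = [[0, 0, 0]]^T = 0.

v_1 = [[1, 2, -1]]^T, v_2 = [[-1, -1, 1]]^T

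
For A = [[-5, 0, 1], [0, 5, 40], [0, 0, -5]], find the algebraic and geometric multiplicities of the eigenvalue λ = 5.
algebraic multiplicity 1, geometric multiplicity 1

The characteristic polynomial is (x - 5)(x + 5)^2, so the factor x - 5 appears with exponent 1: the algebraic multiplicity is 1.

rank(A - 5I) = 2, so the eigenspace has dimension 3 - 2 = 1: the geometric multiplicity is 1.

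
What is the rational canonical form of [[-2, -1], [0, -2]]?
R = [[0, -4], [1, -4]]

The invariant factors of A (the non-unit diagonal entries of the Smith normal form of xI - A over ℚ[x]) are (x + 2)^2, each dividing the next. The characteristic polynomial is their product, (x + 2)^2.

The rational canonical form is the block-diagonal matrix of companion matrices C(f_i):
R = [[0, -4], [1, -4]].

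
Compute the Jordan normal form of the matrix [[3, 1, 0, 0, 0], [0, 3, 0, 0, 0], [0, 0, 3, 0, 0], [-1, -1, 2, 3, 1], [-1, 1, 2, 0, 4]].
The characteristic polynomial is det(xI - A) = (x - 4)(x - 3)^4, so the eigenvalues are 3 (algebraic multiplicity 4), 4 (algebraic multiplicity 1).

For λ = 3: rank(A - 3I) = 2, rank((A - 3I)^2) = 1. The eigenspace has dimension 5 - 2 = 3, so there are 3 Jordan blocks; the rank sequence gives block sizes [2, 1, 1].

For λ = 4: algebraic multiplicity 1 gives one 1×1 block.

Assembling the blocks gives the Jordan form J above.

J = [[3, 1, 0, 0, 0], [0, 3, 0, 0, 0], [0, 0, 3, 0, 0], [0, 0, 0, 3, 0], [0, 0, 0, 0, 4]]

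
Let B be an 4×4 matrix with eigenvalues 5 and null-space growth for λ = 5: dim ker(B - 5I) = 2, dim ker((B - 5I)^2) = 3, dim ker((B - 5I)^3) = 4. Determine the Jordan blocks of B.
Jordan blocks: (5, 3), (5, 1)

λ = 5: successive nullity increments [2, 1, 1] count blocks of size ≥ k; block sizes are [3, 1].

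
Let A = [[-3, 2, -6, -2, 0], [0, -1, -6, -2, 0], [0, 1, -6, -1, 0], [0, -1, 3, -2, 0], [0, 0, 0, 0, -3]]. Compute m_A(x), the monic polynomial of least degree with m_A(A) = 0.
The characteristic polynomial factors as (x + 3)^5. The minimal polynomial is ∏(x - λ)^{k_λ} where k_λ is the size of the largest Jordan block at λ.

For λ = -3: rank(A + 3I) = 1, and the largest Jordan block has size 2 (the smallest k with rank((A + 3I)^k) = rank((A + 3I)^(k+1))).

So m_A(x) = (x + 3)^2.

m_A(x) = (x + 3)^2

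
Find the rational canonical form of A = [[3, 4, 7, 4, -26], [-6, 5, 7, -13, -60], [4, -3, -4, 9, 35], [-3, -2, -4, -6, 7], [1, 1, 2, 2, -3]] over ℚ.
R = [[0, 0, 0, 0, -18], [1, 0, 0, 0, -15], [0, 1, 0, 0, -3], [0, 0, 1, 0, -6], [0, 0, 0, 1, -5]]

The invariant factors of A (the non-unit diagonal entries of the Smith normal form of xI - A over ℚ[x]) are (x + 2)(x + 3)(x^3 + 3), each dividing the next. The characteristic polynomial is their product, (x + 2)(x + 3)(x^3 + 3).

The rational canonical form is the block-diagonal matrix of companion matrices C(f_i):
R = [[0, 0, 0, 0, -18], [1, 0, 0, 0, -15], [0, 1, 0, 0, -3], [0, 0, 1, 0, -6], [0, 0, 0, 1, -5]].

Note the characteristic polynomial does not split into linear factors over ℚ, so A has no Jordan form over ℚ; the rational canonical form exists over any field.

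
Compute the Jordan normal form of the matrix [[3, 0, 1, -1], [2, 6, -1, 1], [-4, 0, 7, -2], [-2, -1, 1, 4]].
The characteristic polynomial is det(xI - A) = (x - 5)^4, so the eigenvalues are 5 (algebraic multiplicity 4).

For λ = 5: rank(A - 5I) = 2, rank((A - 5I)^2) = 1, rank((A - 5I)^3) = 0. The eigenspace has dimension 4 - 2 = 2, so there are 2 Jordan blocks; the rank sequence gives block sizes [3, 1].

Assembling the blocks gives the Jordan form J above.

J = [[5, 1, 0, 0], [0, 5, 1, 0], [0, 0, 5, 0], [0, 0, 0, 5]]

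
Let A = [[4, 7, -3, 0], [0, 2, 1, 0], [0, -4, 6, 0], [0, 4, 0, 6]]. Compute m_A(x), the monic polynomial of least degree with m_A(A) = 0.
m_A(x) = (x - 6)(x - 4)^3

The characteristic polynomial factors as (x - 6)(x - 4)^3. The minimal polynomial is ∏(x - λ)^{k_λ} where k_λ is the size of the largest Jordan block at λ.

For λ = 4: rank(A - 4I) = 3, and the largest Jordan block has size 3 (the smallest k with rank((A - 4I)^k) = rank((A - 4I)^(k+1))).
For λ = 6: rank(A - 6I) = 3, and the largest Jordan block has size 1 (the smallest k with rank((A - 6I)^k) = rank((A - 6I)^(k+1))).

So m_A(x) = (x - 6)(x - 4)^3.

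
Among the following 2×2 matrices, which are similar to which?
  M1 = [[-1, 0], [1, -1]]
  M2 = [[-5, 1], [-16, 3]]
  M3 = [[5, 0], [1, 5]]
Characteristic polynomials: χ_{M1} = (x + 1)^2, χ_{M2} = (x + 1)^2, χ_{M3} = (x - 5)^2.

{M1, M2}: invariant factors (x + 1)^2.

{M3}: invariant factors (x - 5)^2.

Matrices are similar if and only if their invariant-factor lists agree; the partition into similarity classes is {M1, M2}, {M3}.

2 classes: {M1, M2}, {M3}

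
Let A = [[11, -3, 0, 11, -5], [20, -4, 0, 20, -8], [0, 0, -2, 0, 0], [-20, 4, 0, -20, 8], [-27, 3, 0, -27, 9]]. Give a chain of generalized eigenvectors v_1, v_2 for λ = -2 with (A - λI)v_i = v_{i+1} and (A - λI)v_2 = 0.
v_1 = [[1, 1, 0, -1, 0]]^T, v_2 = [[-1, -2, 0, 2, 3]]^T

We seek v_1 ∈ ker((A + 2I)^2) \ ker(A + 2I), then set v_{i+1} = (A + 2I) v_i.

One such chain is v_1 = [[1, 1, 0, -1, 0]]^T, v_2 = [[-1, -2, 0, 2, 3]]^T. Check: (A + 2I) v_2 = [[0, 0, 0, 0, 0]]^T = 0.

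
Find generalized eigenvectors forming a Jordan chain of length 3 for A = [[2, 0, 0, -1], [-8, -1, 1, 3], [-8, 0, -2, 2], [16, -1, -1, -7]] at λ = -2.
We seek v_1 ∈ ker((A + 2I)^3) \ ker((A + 2I)^2), then set v_{i+1} = (A + 2I) v_i.

One such chain is v_1 = [[0, 0, 1, 0]]^T, v_2 = [[0, 1, 0, -1]]^T, v_3 = [[1, -2, -2, 4]]^T. Check: (A + 2I) v_3 = [[0, 0, 0, 0]]^T = 0.

v_1 = [[0, 0, 1, 0]]^T, v_2 = [[0, 1, 0, -1]]^T, v_3 = [[1, -2, -2, 4]]^T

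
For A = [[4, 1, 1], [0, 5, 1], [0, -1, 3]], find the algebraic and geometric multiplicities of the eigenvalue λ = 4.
The characteristic polynomial is (x - 4)^3, so the factor x - 4 appears with exponent 3: the algebraic multiplicity is 3.

rank(A - 4I) = 1, so the eigenspace has dimension 3 - 1 = 2: the geometric multiplicity is 2.

Since 2 < 3, A is not diagonalizable.

algebraic multiplicity 3, geometric multiplicity 2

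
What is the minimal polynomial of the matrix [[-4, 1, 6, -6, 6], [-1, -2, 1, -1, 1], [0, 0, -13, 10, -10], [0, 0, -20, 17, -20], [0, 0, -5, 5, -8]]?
m_A(x) = (x - 2)(x + 3)^2

The characteristic polynomial factors as (x - 2)(x + 3)^4. The minimal polynomial is ∏(x - λ)^{k_λ} where k_λ is the size of the largest Jordan block at λ.

For λ = -3: rank(A + 3I) = 2, and the largest Jordan block has size 2 (the smallest k with rank((A + 3I)^k) = rank((A + 3I)^(k+1))).
For λ = 2: rank(A - 2I) = 4, and the largest Jordan block has size 1 (the smallest k with rank((A - 2I)^k) = rank((A - 2I)^(k+1))).

So m_A(x) = (x - 2)(x + 3)^2.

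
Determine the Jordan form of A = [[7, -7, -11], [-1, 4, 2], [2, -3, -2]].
The characteristic polynomial is det(xI - A) = (x - 3)^3, so the eigenvalues are 3 (algebraic multiplicity 3).

For λ = 3: rank(A - 3I) = 2, rank((A - 3I)^2) = 1, rank((A - 3I)^3) = 0. The eigenspace has dimension 3 - 2 = 1, so there is 1 Jordan block; the rank sequence gives block sizes [3].

Assembling the blocks gives the Jordan form J above.

J = [[3, 1, 0], [0, 3, 1], [0, 0, 3]]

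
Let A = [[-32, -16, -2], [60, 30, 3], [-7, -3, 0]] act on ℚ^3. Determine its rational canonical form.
R = [[0, 0, -12], [1, 0, 5], [0, 1, -2]]

The invariant factors of A (the non-unit diagonal entries of the Smith normal form of xI - A over ℚ[x]) are (x + 4)(x^2 - 2x + 3), each dividing the next. The characteristic polynomial is their product, (x + 4)(x^2 - 2x + 3).

The rational canonical form is the block-diagonal matrix of companion matrices C(f_i):
R = [[0, 0, -12], [1, 0, 5], [0, 1, -2]].

Note the characteristic polynomial does not split into linear factors over ℚ, so A has no Jordan form over ℚ; the rational canonical form exists over any field.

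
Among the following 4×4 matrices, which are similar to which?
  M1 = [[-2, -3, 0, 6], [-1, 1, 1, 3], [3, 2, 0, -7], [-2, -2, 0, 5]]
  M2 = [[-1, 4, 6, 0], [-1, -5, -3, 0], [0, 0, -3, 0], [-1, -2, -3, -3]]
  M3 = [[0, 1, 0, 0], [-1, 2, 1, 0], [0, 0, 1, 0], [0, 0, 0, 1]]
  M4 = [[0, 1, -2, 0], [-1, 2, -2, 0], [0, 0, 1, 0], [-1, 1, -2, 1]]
Characteristic polynomials: χ_{M1} = (x - 1)^4, χ_{M2} = (x + 3)^4, χ_{M3} = (x - 1)^4, χ_{M4} = (x - 1)^4.

{M1, M3}: invariant factors x - 1, (x - 1)^3.

{M2}: invariant factors x + 3, x + 3, (x + 3)^2.

{M4}: invariant factors x - 1, x - 1, (x - 1)^2.

Matrices are similar if and only if their invariant-factor lists agree; the partition into similarity classes is {M1, M3}, {M2}, {M4}.

3 classes: {M1, M3}, {M2}, {M4}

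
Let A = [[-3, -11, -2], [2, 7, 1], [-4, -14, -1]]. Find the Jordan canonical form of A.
The characteristic polynomial is det(xI - A) = (x - 1)^3, so the eigenvalues are 1 (algebraic multiplicity 3).

For λ = 1: rank(A - I) = 2, rank((A - I)^2) = 1, rank((A - I)^3) = 0. The eigenspace has dimension 3 - 2 = 1, so there is 1 Jordan block; the rank sequence gives block sizes [3].

Assembling the blocks gives the Jordan form J above.

J = [[1, 1, 0], [0, 1, 1], [0, 0, 1]]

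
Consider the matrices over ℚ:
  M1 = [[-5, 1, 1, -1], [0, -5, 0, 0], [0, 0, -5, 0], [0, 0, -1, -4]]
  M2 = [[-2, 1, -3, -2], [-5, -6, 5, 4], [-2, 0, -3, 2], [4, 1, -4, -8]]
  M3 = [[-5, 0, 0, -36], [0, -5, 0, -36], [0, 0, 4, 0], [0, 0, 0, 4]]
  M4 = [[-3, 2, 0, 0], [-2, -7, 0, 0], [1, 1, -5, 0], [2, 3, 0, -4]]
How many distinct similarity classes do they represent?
Characteristic polynomials: χ_{M1} = (x + 4)(x + 5)^3, χ_{M2} = (x + 4)(x + 5)^3, χ_{M3} = (x - 4)^2(x + 5)^2, χ_{M4} = (x + 4)(x + 5)^3.

{M1, M2, M4}: invariant factors x + 5, (x + 4)(x + 5)^2.

{M3}: invariant factors (x - 4)(x + 5), (x - 4)(x + 5).

Matrices are similar if and only if their invariant-factor lists agree; the partition into similarity classes is {M1, M2, M4}, {M3}.

2 classes: {M1, M2, M4}, {M3}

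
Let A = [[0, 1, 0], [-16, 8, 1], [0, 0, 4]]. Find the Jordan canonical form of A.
The characteristic polynomial is det(xI - A) = (x - 4)^3, so the eigenvalues are 4 (algebraic multiplicity 3).

For λ = 4: rank(A - 4I) = 2, rank((A - 4I)^2) = 1, rank((A - 4I)^3) = 0. The eigenspace has dimension 3 - 2 = 1, so there is 1 Jordan block; the rank sequence gives block sizes [3].

Assembling the blocks gives the Jordan form J above.

J = [[4, 1, 0], [0, 4, 1], [0, 0, 4]]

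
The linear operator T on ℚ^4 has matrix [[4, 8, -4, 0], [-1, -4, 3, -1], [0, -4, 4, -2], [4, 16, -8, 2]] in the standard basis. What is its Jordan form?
J = [[0, 0, 0, 0], [0, 2, 1, 0], [0, 0, 2, 0], [0, 0, 0, 2]]

The characteristic polynomial is det(xI - A) = x(x - 2)^3, so the eigenvalues are 0 (algebraic multiplicity 1), 2 (algebraic multiplicity 3).

For λ = 0: algebraic multiplicity 1 gives one 1×1 block.

For λ = 2: rank(A - 2I) = 2, rank((A - 2I)^2) = 1. The eigenspace has dimension 4 - 2 = 2, so there are 2 Jordan blocks; the rank sequence gives block sizes [2, 1].

Assembling the blocks gives the Jordan form J above.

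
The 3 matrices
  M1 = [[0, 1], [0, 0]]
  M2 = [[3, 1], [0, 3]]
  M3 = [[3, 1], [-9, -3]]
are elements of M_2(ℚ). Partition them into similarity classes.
2 classes: {M1, M3}, {M2}

Characteristic polynomials: χ_{M1} = x^2, χ_{M2} = (x - 3)^2, χ_{M3} = x^2.

{M1, M3}: invariant factors x^2.

{M2}: invariant factors (x - 3)^2.

Matrices are similar if and only if their invariant-factor lists agree; the partition into similarity classes is {M1, M3}, {M2}.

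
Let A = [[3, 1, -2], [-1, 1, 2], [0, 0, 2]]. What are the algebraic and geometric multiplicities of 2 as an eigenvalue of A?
algebraic multiplicity 3, geometric multiplicity 2

The characteristic polynomial is (x - 2)^3, so the factor x - 2 appears with exponent 3: the algebraic multiplicity is 3.

rank(A - 2I) = 1, so the eigenspace has dimension 3 - 1 = 2: the geometric multiplicity is 2.

Since 2 < 3, A is not diagonalizable.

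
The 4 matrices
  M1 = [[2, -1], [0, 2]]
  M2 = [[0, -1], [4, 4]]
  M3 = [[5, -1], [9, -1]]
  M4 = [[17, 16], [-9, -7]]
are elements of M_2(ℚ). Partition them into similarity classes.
2 classes: {M1, M2, M3}, {M4}

Characteristic polynomials: χ_{M1} = (x - 2)^2, χ_{M2} = (x - 2)^2, χ_{M3} = (x - 2)^2, χ_{M4} = (x - 5)^2.

{M1, M2, M3}: invariant factors (x - 2)^2.

{M4}: invariant factors (x - 5)^2.

Matrices are similar if and only if their invariant-factor lists agree; the partition into similarity classes is {M1, M2, M3}, {M4}.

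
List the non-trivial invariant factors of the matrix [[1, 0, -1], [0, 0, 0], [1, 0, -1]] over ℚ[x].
The Jordan structure of A has elementary divisors x^2, x. Arranging the block sizes at each eigenvalue in decreasing order and taking row products gives the invariant factors.

Invariant factors (smallest first, each dividing the next): x, x^2.

Check: the last factor x^2 is the minimal polynomial, and the product x^3 is the characteristic polynomial.

x, x^2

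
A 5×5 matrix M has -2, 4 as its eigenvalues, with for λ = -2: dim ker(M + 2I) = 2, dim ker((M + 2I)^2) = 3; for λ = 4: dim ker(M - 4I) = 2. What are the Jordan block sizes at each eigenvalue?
Jordan blocks: (-2, 2), (-2, 1), (4, 1), (4, 1)

λ = -2: successive nullity increments [2, 1] count blocks of size ≥ k; block sizes are [2, 1].
λ = 4: successive nullity increments [2] count blocks of size ≥ k; block sizes are [1, 1].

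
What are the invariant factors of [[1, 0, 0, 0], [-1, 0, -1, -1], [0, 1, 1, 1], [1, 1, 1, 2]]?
x - 1, (x - 1)^3

The Jordan structure of A has elementary divisors (x - 1)^3, (x - 1). Arranging the block sizes at each eigenvalue in decreasing order and taking row products gives the invariant factors.

Invariant factors (smallest first, each dividing the next): x - 1, (x - 1)^3.

Check: the last factor (x - 1)^3 is the minimal polynomial, and the product (x - 1)^4 is the characteristic polynomial.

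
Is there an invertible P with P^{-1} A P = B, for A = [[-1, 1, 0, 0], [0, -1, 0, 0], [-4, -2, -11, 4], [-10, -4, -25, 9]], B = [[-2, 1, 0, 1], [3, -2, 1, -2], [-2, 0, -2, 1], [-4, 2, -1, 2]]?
Yes.

Two matrices over a field are similar if and only if they have the same invariant factors.

Both A and B have characteristic polynomial (x + 1)^4 and minimal polynomial (x + 1)^2. Computing further, both have invariant factors (x + 1)^2, (x + 1)^2. Hence A and B are similar.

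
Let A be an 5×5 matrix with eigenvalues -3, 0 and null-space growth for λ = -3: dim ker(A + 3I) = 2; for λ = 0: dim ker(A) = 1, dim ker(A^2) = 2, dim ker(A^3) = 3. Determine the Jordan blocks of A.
Jordan blocks: (-3, 1), (-3, 1), (0, 3)

λ = -3: successive nullity increments [2] count blocks of size ≥ k; block sizes are [1, 1].
λ = 0: successive nullity increments [1, 1, 1] count blocks of size ≥ k; block sizes are [3].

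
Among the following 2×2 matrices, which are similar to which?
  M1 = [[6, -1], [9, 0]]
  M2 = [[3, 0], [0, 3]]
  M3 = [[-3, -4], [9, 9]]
2 classes: {M1, M3}, {M2}

Characteristic polynomials: χ_{M1} = (x - 3)^2, χ_{M2} = (x - 3)^2, χ_{M3} = (x - 3)^2.

{M1, M3}: invariant factors (x - 3)^2.

{M2}: invariant factors x - 3, x - 3.

Matrices are similar if and only if their invariant-factor lists agree; the partition into similarity classes is {M1, M3}, {M2}.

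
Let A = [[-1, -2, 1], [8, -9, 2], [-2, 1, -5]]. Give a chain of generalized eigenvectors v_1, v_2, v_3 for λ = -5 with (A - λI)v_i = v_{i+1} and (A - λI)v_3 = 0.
We seek v_1 ∈ ker((A + 5I)^3) \ ker((A + 5I)^2), then set v_{i+1} = (A + 5I) v_i.

One such chain is v_1 = [[1, 3, 2]]^T, v_2 = [[0, 0, 1]]^T, v_3 = [[1, 2, 0]]^T. Check: (A + 5I) v_3 = [[0, 0, 0]]^T = 0.

v_1 = [[1, 3, 2]]^T, v_2 = [[0, 0, 1]]^T, v_3 = [[1, 2, 0]]^T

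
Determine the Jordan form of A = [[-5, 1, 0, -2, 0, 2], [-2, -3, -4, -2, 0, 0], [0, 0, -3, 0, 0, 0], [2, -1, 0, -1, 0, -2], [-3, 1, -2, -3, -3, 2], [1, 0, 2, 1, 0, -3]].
J = [[-3, 1, 0, 0, 0, 0], [0, -3, 0, 0, 0, 0], [0, 0, -3, 1, 0, 0], [0, 0, 0, -3, 0, 0], [0, 0, 0, 0, -3, 0], [0, 0, 0, 0, 0, -3]]

The characteristic polynomial is det(xI - A) = (x + 3)^6, so the eigenvalues are -3 (algebraic multiplicity 6).

For λ = -3: rank(A + 3I) = 2, rank((A + 3I)^2) = 0. The eigenspace has dimension 6 - 2 = 4, so there are 4 Jordan blocks; the rank sequence gives block sizes [2, 2, 1, 1].

Assembling the blocks gives the Jordan form J above.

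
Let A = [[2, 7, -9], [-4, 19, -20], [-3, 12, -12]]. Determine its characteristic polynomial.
xI - A = [[x - 2, -7, 9], [4, x - 19, 20], [3, -12, x + 12]].

Expanding det(xI - A) along the first row:
det(xI - A) = + (x - 2)·det([[x - 19, 20], [-12, x + 12]]) - (-7)·det([[4, 20], [3, x + 12]]) + (9)·det([[4, x - 19], [3, -12]]).

Evaluating gives χ_A(x) = x^3 - 9x^2 + 27x - 27 = (x - 3)^3.

χ_A(x) = (x - 3)^3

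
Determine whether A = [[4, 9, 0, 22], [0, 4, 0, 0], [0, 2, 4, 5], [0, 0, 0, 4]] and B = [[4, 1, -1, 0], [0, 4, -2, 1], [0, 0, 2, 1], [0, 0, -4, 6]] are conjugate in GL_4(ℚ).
Yes.

Two matrices over a field are similar if and only if they have the same invariant factors.

Both A and B have characteristic polynomial (x - 4)^4 and minimal polynomial (x - 4)^2. Computing further, both have invariant factors (x - 4)^2, (x - 4)^2. Hence A and B are similar.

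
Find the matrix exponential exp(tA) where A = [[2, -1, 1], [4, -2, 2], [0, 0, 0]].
e^{tA} = [[2*t + 1, -t, t], [4*t, 1 - 2*t, 2*t], [0, 0, 1]]

A has Jordan form J = [[0, 1, 0], [0, 0, 0], [0, 0, 0]] with A = PJP^{-1}, so e^{tA} = P e^{tJ} P^{-1}.

For a Jordan block J_k(λ), e^{tJ_k(λ)} = e^{λt} · (I + tN + t^2 N^2/2! + ... + t^{k-1} N^{k-1}/(k-1)!) where N is the nilpotent superdiagonal part.

Assembling the blocks and conjugating back gives the entries of e^{tA} as shown above.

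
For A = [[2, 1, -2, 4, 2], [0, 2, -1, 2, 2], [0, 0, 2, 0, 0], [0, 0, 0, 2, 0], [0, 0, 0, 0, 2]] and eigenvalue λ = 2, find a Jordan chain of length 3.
We seek v_1 ∈ ker((A - 2I)^3) \ ker((A - 2I)^2), then set v_{i+1} = (A - 2I) v_i.

One such chain is v_1 = [[0, -1, 1, 1, 0]]^T, v_2 = [[1, 1, 0, 0, 0]]^T, v_3 = [[1, 0, 0, 0, 0]]^T. Check: (A - 2I) v_3 = [[0, 0, 0, 0, 0]]^T = 0.

v_1 = [[0, -1, 1, 1, 0]]^T, v_2 = [[1, 1, 0, 0, 0]]^T, v_3 = [[1, 0, 0, 0, 0]]^T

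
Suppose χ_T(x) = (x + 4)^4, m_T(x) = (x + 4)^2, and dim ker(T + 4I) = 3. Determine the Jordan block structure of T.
Jordan blocks: (-4, 2), (-4, 1), (-4, 1)

λ = -4: algebraic multiplicity 4 (exponent in χ_T), largest block size 2 (exponent in m_T), 3 blocks (geometric multiplicity). These force block sizes [2, 1, 1].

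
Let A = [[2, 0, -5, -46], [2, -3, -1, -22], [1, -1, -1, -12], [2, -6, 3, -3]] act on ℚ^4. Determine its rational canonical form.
The invariant factors of A (the non-unit diagonal entries of the Smith normal form of xI - A over ℚ[x]) are (x + 5)(x^3 + x + 1), each dividing the next. The characteristic polynomial is their product, (x + 5)(x^3 + x + 1).

The rational canonical form is the block-diagonal matrix of companion matrices C(f_i):
R = [[0, 0, 0, -5], [1, 0, 0, -6], [0, 1, 0, -1], [0, 0, 1, -5]].

Note the characteristic polynomial does not split into linear factors over ℚ, so A has no Jordan form over ℚ; the rational canonical form exists over any field.

R = [[0, 0, 0, -5], [1, 0, 0, -6], [0, 1, 0, -1], [0, 0, 1, -5]]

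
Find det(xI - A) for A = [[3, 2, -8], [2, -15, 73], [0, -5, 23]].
xI - A = [[x - 3, -2, 8], [-2, x + 15, -73], [0, 5, x - 23]].

Expanding det(xI - A) along the first row:
det(xI - A) = + (x - 3)·det([[x + 15, -73], [5, x - 23]]) - (-2)·det([[-2, -73], [0, x - 23]]) + (8)·det([[-2, x + 15], [0, 5]]).

Evaluating gives χ_A(x) = x^3 - 11x^2 + 40x - 48 = (x - 4)^2(x - 3).

χ_A(x) = (x - 4)^2(x - 3)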